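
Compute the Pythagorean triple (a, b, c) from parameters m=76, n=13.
(5607, 1976, 5945)

Euclid's formula: a = m² - n², b = 2mn, c = m² + n²
m = 76, n = 13
a = 76² - 13² = 5776 - 169 = 5607
b = 2 × 76 × 13 = 1976
c = 76² + 13² = 5776 + 169 = 5945
Verification: 5607² + 1976² = 31438449 + 3904576 = 35343025 = 5945² ✓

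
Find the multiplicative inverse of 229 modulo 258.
169

gcd(229, 258) = 1, so the inverse exists.
Extended Euclidean algorithm on (258, 229):
258 = 1 × 229 + 29  ⟹  29 = (1)·258 + (-1)·229
229 = 7 × 29 + 26  ⟹  26 = (-7)·258 + (8)·229
29 = 1 × 26 + 3  ⟹  3 = (8)·258 + (-9)·229
26 = 8 × 3 + 2  ⟹  2 = (-71)·258 + (80)·229
3 = 1 × 2 + 1  ⟹  1 = (79)·258 + (-89)·229
So (-89)·229 ≡ 1 (mod 258), i.e. 229^(-1) ≡ -89 ≡ 169 (mod 258).
Check: 229 × 169 = 38701 ≡ 1 (mod 258)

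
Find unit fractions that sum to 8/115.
1/15 + 1/345

Greedy algorithm:
8/115: ceiling(115/8) = 15, use 1/15
1/345: ceiling(345/1) = 345, use 1/345
Result: 8/115 = 1/15 + 1/345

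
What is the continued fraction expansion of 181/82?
[2; 4, 1, 4, 1, 2]

Euclidean algorithm steps:
181 = 2 × 82 + 17
82 = 4 × 17 + 14
17 = 1 × 14 + 3
14 = 4 × 3 + 2
3 = 1 × 2 + 1
2 = 2 × 1 + 0
Continued fraction: [2; 4, 1, 4, 1, 2]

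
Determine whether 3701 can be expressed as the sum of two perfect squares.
26² + 55² (a=26, b=55)

Factorization: 3701 = 3701
By Fermat: n is sum of two squares iff every prime p ≡ 3 (mod 4) appears to even power.
All primes ≡ 3 (mod 4) appear to even power.
Search a = 0, 1, 2, … for 3701 - a² a perfect square: first hit at a = 26: 3701 - 676 = 3025 = 55².
3701 = 26² + 55² = 676 + 3025 ✓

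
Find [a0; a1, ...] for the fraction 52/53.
[0; 1, 52]

Euclidean algorithm steps:
52 = 0 × 53 + 52
53 = 1 × 52 + 1
52 = 52 × 1 + 0
Continued fraction: [0; 1, 52]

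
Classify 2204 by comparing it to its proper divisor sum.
deficient

Proper divisors of 2204: sum = 1 + 2 + 4 + 19 + 29 + 38 + 58 + 76 + 116 + 551 + 1102 = 1996
Since 1996 < 2204, 2204 is deficient.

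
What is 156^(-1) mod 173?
61

gcd(156, 173) = 1, so the inverse exists.
Extended Euclidean algorithm on (173, 156):
173 = 1 × 156 + 17  ⟹  17 = (1)·173 + (-1)·156
156 = 9 × 17 + 3  ⟹  3 = (-9)·173 + (10)·156
17 = 5 × 3 + 2  ⟹  2 = (46)·173 + (-51)·156
3 = 1 × 2 + 1  ⟹  1 = (-55)·173 + (61)·156
So (61)·156 ≡ 1 (mod 173), i.e. 156^(-1) ≡ 61 (mod 173).
Check: 156 × 61 = 9516 ≡ 1 (mod 173)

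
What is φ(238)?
96

238 = 2 × 7 × 17
φ(n) = n × ∏(1 - 1/p) for each prime p dividing n
φ(238) = 238 × (1 - 1/2) × (1 - 1/7) × (1 - 1/17) = 96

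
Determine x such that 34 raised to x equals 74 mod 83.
9

Baby-step giant-step with step n = ⌈√83⌉ = 10.
Baby steps 34^j mod 83 (j:value) for j=0..9: 0:1, 1:34, 2:77, 3:45, 4:36, 5:62, 6:33, 7:43, 8:51, 9:74.
h = 74 is already in the table at j=9, so x = 9.
Check: 34^9 ≡ 74 (mod 83).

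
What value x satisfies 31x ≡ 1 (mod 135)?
61

gcd(31, 135) = 1, so the inverse exists.
Extended Euclidean algorithm on (135, 31):
135 = 4 × 31 + 11  ⟹  11 = (1)·135 + (-4)·31
31 = 2 × 11 + 9  ⟹  9 = (-2)·135 + (9)·31
11 = 1 × 9 + 2  ⟹  2 = (3)·135 + (-13)·31
9 = 4 × 2 + 1  ⟹  1 = (-14)·135 + (61)·31
So (61)·31 ≡ 1 (mod 135), i.e. 31^(-1) ≡ 61 (mod 135).
Check: 31 × 61 = 1891 ≡ 1 (mod 135)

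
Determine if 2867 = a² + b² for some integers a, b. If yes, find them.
Not possible

Factorization: 2867 = 47 × 61
By Fermat: n is sum of two squares iff every prime p ≡ 3 (mod 4) appears to even power.
Prime(s) ≡ 3 (mod 4) with odd exponent: [(47, 1)]
Therefore 2867 cannot be expressed as a² + b².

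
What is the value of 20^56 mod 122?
20

Repeated squaring. Binary of 56 = 111000.
20^1 ≡ 20 (mod 122); 20^2 ≡ 34 (mod 122); 20^4 ≡ 58 (mod 122); 20^8 ≡ 70 (mod 122); 20^16 ≡ 20 (mod 122); 20^32 ≡ 34 (mod 122)
20^56 = 20^8 × 20^16 × 20^32 ≡ 20 (mod 122)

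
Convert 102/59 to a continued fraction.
[1; 1, 2, 1, 2, 5]

Euclidean algorithm steps:
102 = 1 × 59 + 43
59 = 1 × 43 + 16
43 = 2 × 16 + 11
16 = 1 × 11 + 5
11 = 2 × 5 + 1
5 = 5 × 1 + 0
Continued fraction: [1; 1, 2, 1, 2, 5]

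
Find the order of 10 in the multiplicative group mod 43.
21

43 is prime, so ord(10) divides φ(43) = 42.
Divisors of 42: 1, 2, 3, 6, 7, 14, 21, 42.
Repeated squaring: 10^1 ≡ 10, 10^2 ≡ 14, 10^4 ≡ 24, 10^8 ≡ 17, 10^16 ≡ 31, 10^32 ≡ 15 (mod 43).
Test 10^d mod 43 for each divisor d in increasing order:
10^1 ≡ 10
10^2 ≡ 14
10^3 = 10^2·10^1 ≡ 11
10^6 = 10^4·10^2 ≡ 35
10^7 = 10^4·10^2·10^1 ≡ 6
10^14 = 10^8·10^4·10^2 ≡ 36
10^21 = 10^16·10^4·10^1 ≡ 1  ← first divisor giving 1
The order is 21.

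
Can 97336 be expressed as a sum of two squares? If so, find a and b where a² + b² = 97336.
Not possible

Factorization: 97336 = 2^3 × 23^3
By Fermat: n is sum of two squares iff every prime p ≡ 3 (mod 4) appears to even power.
Prime(s) ≡ 3 (mod 4) with odd exponent: [(23, 3)]
Therefore 97336 cannot be expressed as a² + b².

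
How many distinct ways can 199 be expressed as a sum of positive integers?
3646072432125

p(n) counts ways to write n as a sum of positive integers (order ignored).
Euler's pentagonal recurrence: p(k) = p(k-1) + p(k-2) - p(k-5) - p(k-7) + p(k-12) + p(k-15) - ... (offsets j(3j∓1)/2, signs ++--, p(0)=1, p(<0)=0).
DP table for k = 0..198: p(0)=1, p(1)=1, p(2)=2, p(3)=3, p(4)=5, p(5)=7, p(6)=11, p(7)=15, p(8)=22, p(9)=30, p(10)=42, p(11)=56, p(12)=77, p(13)=101, p(14)=135, p(15)=176, p(16)=231, p(17)=297, p(18)=385, p(19)=490, p(20)=627, p(21)=792, p(22)=1002, p(23)=1255, p(24)=1575, p(25)=1958, p(26)=2436, p(27)=3010, p(28)=3718, p(29)=4565, p(30)=5604, p(31)=6842, p(32)=8349, p(33)=10143, p(34)=12310, p(35)=14883, p(36)=17977, p(37)=21637, p(38)=26015, p(39)=31185, p(40)=37338, p(41)=44583, p(42)=53174, p(43)=63261, p(44)=75175, p(45)=89134, p(46)=105558, p(47)=124754, p(48)=147273, p(49)=173525, p(50)=204226, p(51)=239943, p(52)=281589, p(53)=329931, p(54)=386155, p(55)=451276, p(56)=526823, p(57)=614154, p(58)=715220, p(59)=831820, p(60)=966467, p(61)=1121505, p(62)=1300156, p(63)=1505499, p(64)=1741630, p(65)=2012558, p(66)=2323520, p(67)=2679689, p(68)=3087735, p(69)=3554345, p(70)=4087968, p(71)=4697205, p(72)=5392783, p(73)=6185689, p(74)=7089500, p(75)=8118264, p(76)=9289091, p(77)=10619863, p(78)=12132164, p(79)=13848650, p(80)=15796476, p(81)=18004327, p(82)=20506255, p(83)=23338469, p(84)=26543660, p(85)=30167357, p(86)=34262962, p(87)=38887673, p(88)=44108109, p(89)=49995925, p(90)=56634173, p(91)=64112359, p(92)=72533807, p(93)=82010177, p(94)=92669720, p(95)=104651419, p(96)=118114304, p(97)=133230930, p(98)=150198136, p(99)=169229875, p(100)=190569292, p(101)=214481126, p(102)=241265379, p(103)=271248950, p(104)=304801365, p(105)=342325709, p(106)=384276336, p(107)=431149389, p(108)=483502844, p(109)=541946240, p(110)=607163746, p(111)=679903203, p(112)=761002156, p(113)=851376628, p(114)=952050665, p(115)=1064144451, p(116)=1188908248, p(117)=1327710076, p(118)=1482074143, p(119)=1653668665, p(120)=1844349560, p(121)=2056148051, p(122)=2291320912, p(123)=2552338241, p(124)=2841940500, p(125)=3163127352, p(126)=3519222692, p(127)=3913864295, p(128)=4351078600, p(129)=4835271870, p(130)=5371315400, p(131)=5964539504, p(132)=6620830889, p(133)=7346629512, p(134)=8149040695, p(135)=9035836076, p(136)=10015581680, p(137)=11097645016, p(138)=12292341831, p(139)=13610949895, p(140)=15065878135, p(141)=16670689208, p(142)=18440293320, p(143)=20390982757, p(144)=22540654445, p(145)=24908858009, p(146)=27517052599, p(147)=30388671978, p(148)=33549419497, p(149)=37027355200, p(150)=40853235313, p(151)=45060624582, p(152)=49686288421, p(153)=54770336324, p(154)=60356673280, p(155)=66493182097, p(156)=73232243759, p(157)=80630964769, p(158)=88751778802, p(159)=97662728555, p(160)=107438159466, p(161)=118159068427, p(162)=129913904637, p(163)=142798995930, p(164)=156919475295, p(165)=172389800255, p(166)=189334822579, p(167)=207890420102, p(168)=228204732751, p(169)=250438925115, p(170)=274768617130, p(171)=301384802048, p(172)=330495499613, p(173)=362326859895, p(174)=397125074750, p(175)=435157697830, p(176)=476715857290, p(177)=522115831195, p(178)=571701605655, p(179)=625846753120, p(180)=684957390936, p(181)=749474411781, p(182)=819876908323, p(183)=896684817527, p(184)=980462880430, p(185)=1071823774337, p(186)=1171432692373, p(187)=1280011042268, p(188)=1398341745571, p(189)=1527273599625, p(190)=1667727404093, p(191)=1820701100652, p(192)=1987276856363, p(193)=2168627105469, p(194)=2366022741845, p(195)=2580840212973, p(196)=2814570987591, p(197)=3068829878530, p(198)=3345365983698.
Final step: p(199) = p(198) + p(197) - p(194) - p(192) + p(187) + p(184) - p(177) - p(173) + p(164) + p(159) - p(148) - p(142) + p(129) + p(122) - p(107) - p(99) + p(82) + p(73) - p(54) - p(44) + p(23) + p(12)
= 3345365983698 + 3068829878530 - 2366022741845 - 1987276856363 + 1280011042268 + 980462880430 - 522115831195 - 362326859895 + 156919475295 + 97662728555 - 33549419497 - 18440293320 + 4835271870 + 2291320912 - 431149389 - 169229875 + 20506255 + 6185689 - 386155 - 75175 + 1255 + 77
= 3646072432125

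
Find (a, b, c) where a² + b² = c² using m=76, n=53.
(2967, 8056, 8585)

Euclid's formula: a = m² - n², b = 2mn, c = m² + n²
m = 76, n = 53
a = 76² - 53² = 5776 - 2809 = 2967
b = 2 × 76 × 53 = 8056
c = 76² + 53² = 5776 + 2809 = 8585
Verification: 2967² + 8056² = 8803089 + 64899136 = 73702225 = 8585² ✓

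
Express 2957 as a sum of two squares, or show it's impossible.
29² + 46² (a=29, b=46)

Factorization: 2957 = 2957
By Fermat: n is sum of two squares iff every prime p ≡ 3 (mod 4) appears to even power.
All primes ≡ 3 (mod 4) appear to even power.
Search a = 0, 1, 2, … for 2957 - a² a perfect square: first hit at a = 29: 2957 - 841 = 2116 = 46².
2957 = 29² + 46² = 841 + 2116 ✓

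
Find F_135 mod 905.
590

Matrix identity: Q^n = [[F_(n+1), F_n], [F_n, F_(n-1)]] with Q = [[1,1],[1,0]].
n = 135 = 10000111₂. Square-and-multiply, entries mod 905:
Q^1 = [[1,1],[1,0]]
Q^2 = (Q^1)² = [[2,1],[1,1]]
Q^4 = (Q^2)² = [[5,3],[3,2]]
Q^8 = (Q^4)² = [[34,21],[21,13]]
Q^16 = (Q^8)² = [[692,82],[82,610]]
Q^33 = (Q^16)²·Q = [[482,508],[508,879]]
Q^67 = (Q^33)²·Q = [[751,783],[783,873]]
Q^135 = (Q^67)²·Q = [[657,590],[590,67]]
F_135 mod 905 = Q^135[0][1] = 590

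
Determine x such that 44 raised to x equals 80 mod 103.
45

Baby-step giant-step with step n = ⌈√103⌉ = 11.
Baby steps 44^j mod 103 (j:value) for j=0..10: 0:1, 1:44, 2:82, 3:3, 4:29, 5:40, 6:9, 7:87, 8:17, 9:27, 10:55.
Giant-step multiplier: 44^(-11) ≡ 44^(102-11) = 44^91 ≡ 101 (mod 103).
Giant steps γ_i = 80·101^i mod 103: γ_0=80, γ_1=46, γ_2=11, γ_3=81, γ_4=44 (in table at j=1).
x = i·n + j = 4·11 + 1 = 45.
Check: 44^45 ≡ 80 (mod 103).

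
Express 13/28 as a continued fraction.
[0; 2, 6, 2]

Euclidean algorithm steps:
13 = 0 × 28 + 13
28 = 2 × 13 + 2
13 = 6 × 2 + 1
2 = 2 × 1 + 0
Continued fraction: [0; 2, 6, 2]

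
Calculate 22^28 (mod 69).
1

Repeated squaring. Binary of 28 = 11100.
22^1 ≡ 22 (mod 69); 22^2 ≡ 1 (mod 69); 22^4 ≡ 1 (mod 69); 22^8 ≡ 1 (mod 69); 22^16 ≡ 1 (mod 69)
22^28 = 22^4 × 22^8 × 22^16 ≡ 1 (mod 69)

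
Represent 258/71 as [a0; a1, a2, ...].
[3; 1, 1, 1, 2, 1, 2, 2]

Euclidean algorithm steps:
258 = 3 × 71 + 45
71 = 1 × 45 + 26
45 = 1 × 26 + 19
26 = 1 × 19 + 7
19 = 2 × 7 + 5
7 = 1 × 5 + 2
5 = 2 × 2 + 1
2 = 2 × 1 + 0
Continued fraction: [3; 1, 1, 1, 2, 1, 2, 2]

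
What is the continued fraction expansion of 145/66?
[2; 5, 13]

Euclidean algorithm steps:
145 = 2 × 66 + 13
66 = 5 × 13 + 1
13 = 13 × 1 + 0
Continued fraction: [2; 5, 13]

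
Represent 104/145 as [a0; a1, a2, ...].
[0; 1, 2, 1, 1, 6, 3]

Euclidean algorithm steps:
104 = 0 × 145 + 104
145 = 1 × 104 + 41
104 = 2 × 41 + 22
41 = 1 × 22 + 19
22 = 1 × 19 + 3
19 = 6 × 3 + 1
3 = 3 × 1 + 0
Continued fraction: [0; 1, 2, 1, 1, 6, 3]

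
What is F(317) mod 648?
149

Matrix identity: Q^n = [[F_(n+1), F_n], [F_n, F_(n-1)]] with Q = [[1,1],[1,0]].
n = 317 = 100111101₂. Square-and-multiply, entries mod 648:
Q^1 = [[1,1],[1,0]]
Q^2 = (Q^1)² = [[2,1],[1,1]]
Q^4 = (Q^2)² = [[5,3],[3,2]]
Q^9 = (Q^4)²·Q = [[55,34],[34,21]]
Q^19 = (Q^9)²·Q = [[285,293],[293,640]]
Q^39 = (Q^19)²·Q = [[51,538],[538,161]]
Q^79 = (Q^39)²·Q = [[453,445],[445,8]]
Q^158 = (Q^79)² = [[178,377],[377,449]]
Q^317 = (Q^158)²·Q = [[8,149],[149,507]]
F_317 mod 648 = Q^317[0][1] = 149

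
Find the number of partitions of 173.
362326859895

p(n) counts ways to write n as a sum of positive integers (order ignored).
Euler's pentagonal recurrence: p(k) = p(k-1) + p(k-2) - p(k-5) - p(k-7) + p(k-12) + p(k-15) - ... (offsets j(3j∓1)/2, signs ++--, p(0)=1, p(<0)=0).
DP table for k = 0..172: p(0)=1, p(1)=1, p(2)=2, p(3)=3, p(4)=5, p(5)=7, p(6)=11, p(7)=15, p(8)=22, p(9)=30, p(10)=42, p(11)=56, p(12)=77, p(13)=101, p(14)=135, p(15)=176, p(16)=231, p(17)=297, p(18)=385, p(19)=490, p(20)=627, p(21)=792, p(22)=1002, p(23)=1255, p(24)=1575, p(25)=1958, p(26)=2436, p(27)=3010, p(28)=3718, p(29)=4565, p(30)=5604, p(31)=6842, p(32)=8349, p(33)=10143, p(34)=12310, p(35)=14883, p(36)=17977, p(37)=21637, p(38)=26015, p(39)=31185, p(40)=37338, p(41)=44583, p(42)=53174, p(43)=63261, p(44)=75175, p(45)=89134, p(46)=105558, p(47)=124754, p(48)=147273, p(49)=173525, p(50)=204226, p(51)=239943, p(52)=281589, p(53)=329931, p(54)=386155, p(55)=451276, p(56)=526823, p(57)=614154, p(58)=715220, p(59)=831820, p(60)=966467, p(61)=1121505, p(62)=1300156, p(63)=1505499, p(64)=1741630, p(65)=2012558, p(66)=2323520, p(67)=2679689, p(68)=3087735, p(69)=3554345, p(70)=4087968, p(71)=4697205, p(72)=5392783, p(73)=6185689, p(74)=7089500, p(75)=8118264, p(76)=9289091, p(77)=10619863, p(78)=12132164, p(79)=13848650, p(80)=15796476, p(81)=18004327, p(82)=20506255, p(83)=23338469, p(84)=26543660, p(85)=30167357, p(86)=34262962, p(87)=38887673, p(88)=44108109, p(89)=49995925, p(90)=56634173, p(91)=64112359, p(92)=72533807, p(93)=82010177, p(94)=92669720, p(95)=104651419, p(96)=118114304, p(97)=133230930, p(98)=150198136, p(99)=169229875, p(100)=190569292, p(101)=214481126, p(102)=241265379, p(103)=271248950, p(104)=304801365, p(105)=342325709, p(106)=384276336, p(107)=431149389, p(108)=483502844, p(109)=541946240, p(110)=607163746, p(111)=679903203, p(112)=761002156, p(113)=851376628, p(114)=952050665, p(115)=1064144451, p(116)=1188908248, p(117)=1327710076, p(118)=1482074143, p(119)=1653668665, p(120)=1844349560, p(121)=2056148051, p(122)=2291320912, p(123)=2552338241, p(124)=2841940500, p(125)=3163127352, p(126)=3519222692, p(127)=3913864295, p(128)=4351078600, p(129)=4835271870, p(130)=5371315400, p(131)=5964539504, p(132)=6620830889, p(133)=7346629512, p(134)=8149040695, p(135)=9035836076, p(136)=10015581680, p(137)=11097645016, p(138)=12292341831, p(139)=13610949895, p(140)=15065878135, p(141)=16670689208, p(142)=18440293320, p(143)=20390982757, p(144)=22540654445, p(145)=24908858009, p(146)=27517052599, p(147)=30388671978, p(148)=33549419497, p(149)=37027355200, p(150)=40853235313, p(151)=45060624582, p(152)=49686288421, p(153)=54770336324, p(154)=60356673280, p(155)=66493182097, p(156)=73232243759, p(157)=80630964769, p(158)=88751778802, p(159)=97662728555, p(160)=107438159466, p(161)=118159068427, p(162)=129913904637, p(163)=142798995930, p(164)=156919475295, p(165)=172389800255, p(166)=189334822579, p(167)=207890420102, p(168)=228204732751, p(169)=250438925115, p(170)=274768617130, p(171)=301384802048, p(172)=330495499613.
Final step: p(173) = p(172) + p(171) - p(168) - p(166) + p(161) + p(158) - p(151) - p(147) + p(138) + p(133) - p(122) - p(116) + p(103) + p(96) - p(81) - p(73) + p(56) + p(47) - p(28) - p(18)
= 330495499613 + 301384802048 - 228204732751 - 189334822579 + 118159068427 + 88751778802 - 45060624582 - 30388671978 + 12292341831 + 7346629512 - 2291320912 - 1188908248 + 271248950 + 118114304 - 18004327 - 6185689 + 526823 + 124754 - 3718 - 385
= 362326859895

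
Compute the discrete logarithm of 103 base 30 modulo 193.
109

Baby-step giant-step with step n = ⌈√193⌉ = 14.
Baby steps 30^j mod 193 (j:value) for j=0..13: 0:1, 1:30, 2:128, 3:173, 4:172, 5:142, 6:14, 7:34, 8:55, 9:106, 10:92, 11:58, 12:3, 13:90.
Giant-step multiplier: 30^(-14) ≡ 30^(192-14) = 30^178 ≡ 96 (mod 193).
Giant steps γ_i = 103·96^i mod 193: γ_0=103, γ_1=45, γ_2=74, γ_3=156, γ_4=115, γ_5=39, γ_6=77, γ_7=58 (in table at j=11).
x = i·n + j = 7·14 + 11 = 109.
Check: 30^109 ≡ 103 (mod 193).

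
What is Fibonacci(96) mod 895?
542

Matrix identity: Q^n = [[F_(n+1), F_n], [F_n, F_(n-1)]] with Q = [[1,1],[1,0]].
n = 96 = 1100000₂. Square-and-multiply, entries mod 895:
Q^1 = [[1,1],[1,0]]
Q^3 = (Q^1)²·Q = [[3,2],[2,1]]
Q^6 = (Q^3)² = [[13,8],[8,5]]
Q^12 = (Q^6)² = [[233,144],[144,89]]
Q^24 = (Q^12)² = [[740,723],[723,17]]
Q^48 = (Q^24)² = [[804,466],[466,338]]
Q^96 = (Q^48)² = [[792,542],[542,250]]
F_96 mod 895 = Q^96[0][1] = 542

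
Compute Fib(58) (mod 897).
469

Matrix identity: Q^n = [[F_(n+1), F_n], [F_n, F_(n-1)]] with Q = [[1,1],[1,0]].
n = 58 = 111010₂. Square-and-multiply, entries mod 897:
Q^1 = [[1,1],[1,0]]
Q^3 = (Q^1)²·Q = [[3,2],[2,1]]
Q^7 = (Q^3)²·Q = [[21,13],[13,8]]
Q^14 = (Q^7)² = [[610,377],[377,233]]
Q^29 = (Q^14)²·Q = [[521,248],[248,273]]
Q^58 = (Q^29)² = [[158,469],[469,586]]
F_58 mod 897 = Q^58[0][1] = 469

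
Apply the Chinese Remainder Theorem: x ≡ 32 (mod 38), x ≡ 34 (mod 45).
754

Using Chinese Remainder Theorem:
M = 38 × 45 = 1710
M1 = 45, M2 = 38
y1 = 45^(-1) mod 38 = 11
y2 = 38^(-1) mod 45 = 32
x = (32×45×11 + 34×38×32) mod 1710 = 754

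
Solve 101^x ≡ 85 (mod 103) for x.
19

Baby-step giant-step with step n = ⌈√103⌉ = 11.
Baby steps 101^j mod 103 (j:value) for j=0..10: 0:1, 1:101, 2:4, 3:95, 4:16, 5:71, 6:64, 7:78, 8:50, 9:3, 10:97.
Giant-step multiplier: 101^(-11) ≡ 101^(102-11) = 101^91 ≡ 43 (mod 103).
Giant steps γ_i = 85·43^i mod 103: γ_0=85, γ_1=50 (in table at j=8).
x = i·n + j = 1·11 + 8 = 19.
Check: 101^19 ≡ 85 (mod 103).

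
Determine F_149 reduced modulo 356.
173

Matrix identity: Q^n = [[F_(n+1), F_n], [F_n, F_(n-1)]] with Q = [[1,1],[1,0]].
n = 149 = 10010101₂. Square-and-multiply, entries mod 356:
Q^1 = [[1,1],[1,0]]
Q^2 = (Q^1)² = [[2,1],[1,1]]
Q^4 = (Q^2)² = [[5,3],[3,2]]
Q^9 = (Q^4)²·Q = [[55,34],[34,21]]
Q^18 = (Q^9)² = [[265,92],[92,173]]
Q^37 = (Q^18)²·Q = [[81,13],[13,68]]
Q^74 = (Q^37)² = [[322,157],[157,165]]
Q^149 = (Q^74)²·Q = [[92,173],[173,275]]
F_149 mod 356 = Q^149[0][1] = 173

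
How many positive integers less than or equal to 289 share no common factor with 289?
272

289 = 17^2
φ(n) = n × ∏(1 - 1/p) for each prime p dividing n
φ(289) = 289 × (1 - 1/17) = 272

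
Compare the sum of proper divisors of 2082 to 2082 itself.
abundant

Proper divisors of 2082: sum = 1 + 2 + 3 + 6 + 347 + 694 + 1041 = 2094
Since 2094 > 2082, 2082 is abundant.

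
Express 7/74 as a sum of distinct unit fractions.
1/11 + 1/272 + 1/110704

Greedy algorithm:
7/74: ceiling(74/7) = 11, use 1/11
3/814: ceiling(814/3) = 272, use 1/272
1/110704: ceiling(110704/1) = 110704, use 1/110704
Result: 7/74 = 1/11 + 1/272 + 1/110704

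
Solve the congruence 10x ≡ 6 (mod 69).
x ≡ 42 (mod 69)

gcd(10, 69) = 1, which divides 6, so solutions exist.
Find 10^(-1) mod 69 by the extended Euclidean algorithm:
69 = 6 × 10 + 9  ⟹  9 = (1)·69 + (-6)·10
10 = 1 × 9 + 1  ⟹  1 = (-1)·69 + (7)·10
So (7)·10 ≡ 1 (mod 69), i.e. 10^(-1) ≡ 7 (mod 69).
x ≡ 7 × 6 = 42 ≡ 42 (mod 69).
Check: 10 × 42 = 420 ≡ 6 (mod 69).
Unique solution: x ≡ 42 (mod 69)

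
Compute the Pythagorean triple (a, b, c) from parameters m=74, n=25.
(4851, 3700, 6101)

Euclid's formula: a = m² - n², b = 2mn, c = m² + n²
m = 74, n = 25
a = 74² - 25² = 5476 - 625 = 4851
b = 2 × 74 × 25 = 3700
c = 74² + 25² = 5476 + 625 = 6101
Verification: 4851² + 3700² = 23532201 + 13690000 = 37222201 = 6101² ✓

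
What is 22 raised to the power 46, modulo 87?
52

Repeated squaring. Binary of 46 = 101110.
22^1 ≡ 22 (mod 87); 22^2 ≡ 49 (mod 87); 22^4 ≡ 52 (mod 87); 22^8 ≡ 7 (mod 87); 22^16 ≡ 49 (mod 87); 22^32 ≡ 52 (mod 87)
22^46 = 22^2 × 22^4 × 22^8 × 22^32 ≡ 52 (mod 87)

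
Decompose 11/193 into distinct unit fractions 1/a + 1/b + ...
1/18 + 1/695 + 1/2414430

Greedy algorithm:
11/193: ceiling(193/11) = 18, use 1/18
5/3474: ceiling(3474/5) = 695, use 1/695
1/2414430: ceiling(2414430/1) = 2414430, use 1/2414430
Result: 11/193 = 1/18 + 1/695 + 1/2414430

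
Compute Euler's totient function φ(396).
120

396 = 2^2 × 3^2 × 11
φ(n) = n × ∏(1 - 1/p) for each prime p dividing n
φ(396) = 396 × (1 - 1/2) × (1 - 1/3) × (1 - 1/11) = 120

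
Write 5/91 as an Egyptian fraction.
1/19 + 1/433 + 1/249553 + 1/93414800161 + 1/17452649778145716451681

Greedy algorithm:
5/91: ceiling(91/5) = 19, use 1/19
4/1729: ceiling(1729/4) = 433, use 1/433
3/748657: ceiling(748657/3) = 249553, use 1/249553
2/186829600321: ceiling(186829600321/2) = 93414800161, use 1/93414800161
1/17452649778145716451681: ceiling(17452649778145716451681/1) = 17452649778145716451681, use 1/17452649778145716451681
Result: 5/91 = 1/19 + 1/433 + 1/249553 + 1/93414800161 + 1/17452649778145716451681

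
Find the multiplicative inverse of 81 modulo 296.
201

gcd(81, 296) = 1, so the inverse exists.
Extended Euclidean algorithm on (296, 81):
296 = 3 × 81 + 53  ⟹  53 = (1)·296 + (-3)·81
81 = 1 × 53 + 28  ⟹  28 = (-1)·296 + (4)·81
53 = 1 × 28 + 25  ⟹  25 = (2)·296 + (-7)·81
28 = 1 × 25 + 3  ⟹  3 = (-3)·296 + (11)·81
25 = 8 × 3 + 1  ⟹  1 = (26)·296 + (-95)·81
So (-95)·81 ≡ 1 (mod 296), i.e. 81^(-1) ≡ -95 ≡ 201 (mod 296).
Check: 81 × 201 = 16281 ≡ 1 (mod 296)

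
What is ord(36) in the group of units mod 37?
2

37 is prime, so ord(36) divides φ(37) = 36.
Divisors of 36: 1, 2, 3, 4, 6, 9, 12, 18, 36.
Repeated squaring: 36^1 ≡ 36, 36^2 ≡ 1, 36^4 ≡ 1, 36^8 ≡ 1, 36^16 ≡ 1, 36^32 ≡ 1 (mod 37).
Test 36^d mod 37 for each divisor d in increasing order:
36^1 ≡ 36
36^2 ≡ 1  ← first divisor giving 1
The order is 2.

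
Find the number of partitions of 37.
21637

p(n) counts ways to write n as a sum of positive integers (order ignored).
Euler's pentagonal recurrence: p(k) = p(k-1) + p(k-2) - p(k-5) - p(k-7) + p(k-12) + p(k-15) - ... (offsets j(3j∓1)/2, signs ++--, p(0)=1, p(<0)=0).
DP table for k = 0..36: p(0)=1, p(1)=1, p(2)=2, p(3)=3, p(4)=5, p(5)=7, p(6)=11, p(7)=15, p(8)=22, p(9)=30, p(10)=42, p(11)=56, p(12)=77, p(13)=101, p(14)=135, p(15)=176, p(16)=231, p(17)=297, p(18)=385, p(19)=490, p(20)=627, p(21)=792, p(22)=1002, p(23)=1255, p(24)=1575, p(25)=1958, p(26)=2436, p(27)=3010, p(28)=3718, p(29)=4565, p(30)=5604, p(31)=6842, p(32)=8349, p(33)=10143, p(34)=12310, p(35)=14883, p(36)=17977.
Final step: p(37) = p(36) + p(35) - p(32) - p(30) + p(25) + p(22) - p(15) - p(11) + p(2)
= 17977 + 14883 - 8349 - 5604 + 1958 + 1002 - 176 - 56 + 2
= 21637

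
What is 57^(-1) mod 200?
193

gcd(57, 200) = 1, so the inverse exists.
Extended Euclidean algorithm on (200, 57):
200 = 3 × 57 + 29  ⟹  29 = (1)·200 + (-3)·57
57 = 1 × 29 + 28  ⟹  28 = (-1)·200 + (4)·57
29 = 1 × 28 + 1  ⟹  1 = (2)·200 + (-7)·57
So (-7)·57 ≡ 1 (mod 200), i.e. 57^(-1) ≡ -7 ≡ 193 (mod 200).
Check: 57 × 193 = 11001 ≡ 1 (mod 200)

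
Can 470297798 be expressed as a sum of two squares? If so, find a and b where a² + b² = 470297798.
Not possible

Factorization: 470297798 = 2 × 41 × 179^3
By Fermat: n is sum of two squares iff every prime p ≡ 3 (mod 4) appears to even power.
Prime(s) ≡ 3 (mod 4) with odd exponent: [(179, 3)]
Therefore 470297798 cannot be expressed as a² + b².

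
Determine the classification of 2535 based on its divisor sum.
deficient

Proper divisors of 2535: sum = 1 + 3 + 5 + 13 + 15 + 39 + 65 + 169 + 195 + 507 + 845 = 1857
Since 1857 < 2535, 2535 is deficient.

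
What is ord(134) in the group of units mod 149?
148

149 is prime, so ord(134) divides φ(149) = 148.
Divisors of 148: 1, 2, 4, 37, 74, 148.
Repeated squaring: 134^1 ≡ 134, 134^2 ≡ 76, 134^4 ≡ 114, 134^8 ≡ 33, 134^16 ≡ 46, 134^32 ≡ 30, 134^64 ≡ 6, 134^128 ≡ 36 (mod 149).
Test 134^d mod 149 for each divisor d in increasing order:
134^1 ≡ 134
134^2 ≡ 76
134^4 ≡ 114
134^37 = 134^32·134^4·134^1 ≡ 105
134^74 = 134^64·134^8·134^2 ≡ 148
134^148 = 134^128·134^16·134^4 ≡ 1  ← first divisor giving 1
The order is 148.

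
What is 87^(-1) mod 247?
159

gcd(87, 247) = 1, so the inverse exists.
Extended Euclidean algorithm on (247, 87):
247 = 2 × 87 + 73  ⟹  73 = (1)·247 + (-2)·87
87 = 1 × 73 + 14  ⟹  14 = (-1)·247 + (3)·87
73 = 5 × 14 + 3  ⟹  3 = (6)·247 + (-17)·87
14 = 4 × 3 + 2  ⟹  2 = (-25)·247 + (71)·87
3 = 1 × 2 + 1  ⟹  1 = (31)·247 + (-88)·87
So (-88)·87 ≡ 1 (mod 247), i.e. 87^(-1) ≡ -88 ≡ 159 (mod 247).
Check: 87 × 159 = 13833 ≡ 1 (mod 247)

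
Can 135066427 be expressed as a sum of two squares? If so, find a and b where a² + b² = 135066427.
Not possible

Factorization: 135066427 = 29 × 167^3
By Fermat: n is sum of two squares iff every prime p ≡ 3 (mod 4) appears to even power.
Prime(s) ≡ 3 (mod 4) with odd exponent: [(167, 3)]
Therefore 135066427 cannot be expressed as a² + b².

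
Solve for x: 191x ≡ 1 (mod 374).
47

gcd(191, 374) = 1, so the inverse exists.
Extended Euclidean algorithm on (374, 191):
374 = 1 × 191 + 183  ⟹  183 = (1)·374 + (-1)·191
191 = 1 × 183 + 8  ⟹  8 = (-1)·374 + (2)·191
183 = 22 × 8 + 7  ⟹  7 = (23)·374 + (-45)·191
8 = 1 × 7 + 1  ⟹  1 = (-24)·374 + (47)·191
So (47)·191 ≡ 1 (mod 374), i.e. 191^(-1) ≡ 47 (mod 374).
Check: 191 × 47 = 8977 ≡ 1 (mod 374)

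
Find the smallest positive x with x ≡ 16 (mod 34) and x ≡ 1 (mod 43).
560

Using Chinese Remainder Theorem:
M = 34 × 43 = 1462
M1 = 43, M2 = 34
y1 = 43^(-1) mod 34 = 19
y2 = 34^(-1) mod 43 = 19
x = (16×43×19 + 1×34×19) mod 1462 = 560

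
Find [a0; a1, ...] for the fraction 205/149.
[1; 2, 1, 1, 1, 18]

Euclidean algorithm steps:
205 = 1 × 149 + 56
149 = 2 × 56 + 37
56 = 1 × 37 + 19
37 = 1 × 19 + 18
19 = 1 × 18 + 1
18 = 18 × 1 + 0
Continued fraction: [1; 2, 1, 1, 1, 18]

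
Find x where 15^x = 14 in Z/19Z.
17

Baby-step giant-step with step n = ⌈√19⌉ = 5.
Baby steps 15^j mod 19 (j:value) for j=0..4: 0:1, 1:15, 2:16, 3:12, 4:9.
Giant-step multiplier: 15^(-5) ≡ 15^(18-5) = 15^13 ≡ 10 (mod 19).
Giant steps γ_i = 14·10^i mod 19: γ_0=14, γ_1=7, γ_2=13, γ_3=16 (in table at j=2).
x = i·n + j = 3·5 + 2 = 17.
Check: 15^17 ≡ 14 (mod 19).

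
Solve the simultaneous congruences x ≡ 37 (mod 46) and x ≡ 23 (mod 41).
1417

Using Chinese Remainder Theorem:
M = 46 × 41 = 1886
M1 = 41, M2 = 46
y1 = 41^(-1) mod 46 = 9
y2 = 46^(-1) mod 41 = 33
x = (37×41×9 + 23×46×33) mod 1886 = 1417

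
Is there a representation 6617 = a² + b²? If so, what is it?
29² + 76² (a=29, b=76)

Factorization: 6617 = 13 × 509
By Fermat: n is sum of two squares iff every prime p ≡ 3 (mod 4) appears to even power.
All primes ≡ 3 (mod 4) appear to even power.
Search a = 0, 1, 2, … for 6617 - a² a perfect square: first hit at a = 29: 6617 - 841 = 5776 = 76².
6617 = 29² + 76² = 841 + 5776 ✓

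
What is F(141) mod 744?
530

Matrix identity: Q^n = [[F_(n+1), F_n], [F_n, F_(n-1)]] with Q = [[1,1],[1,0]].
n = 141 = 10001101₂. Square-and-multiply, entries mod 744:
Q^1 = [[1,1],[1,0]]
Q^2 = (Q^1)² = [[2,1],[1,1]]
Q^4 = (Q^2)² = [[5,3],[3,2]]
Q^8 = (Q^4)² = [[34,21],[21,13]]
Q^17 = (Q^8)²·Q = [[352,109],[109,243]]
Q^35 = (Q^17)²·Q = [[504,377],[377,127]]
Q^70 = (Q^35)² = [[337,551],[551,530]]
Q^141 = (Q^70)²·Q = [[599,530],[530,69]]
F_141 mod 744 = Q^141[0][1] = 530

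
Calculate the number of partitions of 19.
490

p(n) counts ways to write n as a sum of positive integers (order ignored).
Euler's pentagonal recurrence: p(k) = p(k-1) + p(k-2) - p(k-5) - p(k-7) + p(k-12) + p(k-15) - ... (offsets j(3j∓1)/2, signs ++--, p(0)=1, p(<0)=0).
DP table for k = 0..18: p(0)=1, p(1)=1, p(2)=2, p(3)=3, p(4)=5, p(5)=7, p(6)=11, p(7)=15, p(8)=22, p(9)=30, p(10)=42, p(11)=56, p(12)=77, p(13)=101, p(14)=135, p(15)=176, p(16)=231, p(17)=297, p(18)=385.
Final step: p(19) = p(18) + p(17) - p(14) - p(12) + p(7) + p(4)
= 385 + 297 - 135 - 77 + 15 + 5
= 490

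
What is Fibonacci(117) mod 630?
362

Matrix identity: Q^n = [[F_(n+1), F_n], [F_n, F_(n-1)]] with Q = [[1,1],[1,0]].
n = 117 = 1110101₂. Square-and-multiply, entries mod 630:
Q^1 = [[1,1],[1,0]]
Q^3 = (Q^1)²·Q = [[3,2],[2,1]]
Q^7 = (Q^3)²·Q = [[21,13],[13,8]]
Q^14 = (Q^7)² = [[610,377],[377,233]]
Q^29 = (Q^14)²·Q = [[440,149],[149,291]]
Q^58 = (Q^29)² = [[341,559],[559,412]]
Q^117 = (Q^58)²·Q = [[449,362],[362,87]]
F_117 mod 630 = Q^117[0][1] = 362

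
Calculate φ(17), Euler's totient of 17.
16

17 = 17
φ(n) = n × ∏(1 - 1/p) for each prime p dividing n
φ(17) = 17 × (1 - 1/17) = 16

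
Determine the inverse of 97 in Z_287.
216

gcd(97, 287) = 1, so the inverse exists.
Extended Euclidean algorithm on (287, 97):
287 = 2 × 97 + 93  ⟹  93 = (1)·287 + (-2)·97
97 = 1 × 93 + 4  ⟹  4 = (-1)·287 + (3)·97
93 = 23 × 4 + 1  ⟹  1 = (24)·287 + (-71)·97
So (-71)·97 ≡ 1 (mod 287), i.e. 97^(-1) ≡ -71 ≡ 216 (mod 287).
Check: 97 × 216 = 20952 ≡ 1 (mod 287)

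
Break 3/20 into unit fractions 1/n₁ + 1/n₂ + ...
1/7 + 1/140

Greedy algorithm:
3/20: ceiling(20/3) = 7, use 1/7
1/140: ceiling(140/1) = 140, use 1/140
Result: 3/20 = 1/7 + 1/140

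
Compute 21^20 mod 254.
247

Repeated squaring. Binary of 20 = 10100.
21^1 ≡ 21 (mod 254); 21^2 ≡ 187 (mod 254); 21^4 ≡ 171 (mod 254); 21^8 ≡ 31 (mod 254); 21^16 ≡ 199 (mod 254)
21^20 = 21^4 × 21^16 ≡ 247 (mod 254)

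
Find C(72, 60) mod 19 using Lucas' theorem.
18

Using Lucas' theorem:
Write n=72 and k=60 in base 19:
n in base 19: [3, 15]
k in base 19: [3, 3]
C(72,60) mod 19 = ∏ C(n_i, k_i) mod 19
Digit binomials (mod 19): C(3,3) = 1; C(15,3) = 455 ≡ 18
Product: 1 × 18 = 18 ≡ 18 (mod 19)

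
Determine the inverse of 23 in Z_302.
197

gcd(23, 302) = 1, so the inverse exists.
Extended Euclidean algorithm on (302, 23):
302 = 13 × 23 + 3  ⟹  3 = (1)·302 + (-13)·23
23 = 7 × 3 + 2  ⟹  2 = (-7)·302 + (92)·23
3 = 1 × 2 + 1  ⟹  1 = (8)·302 + (-105)·23
So (-105)·23 ≡ 1 (mod 302), i.e. 23^(-1) ≡ -105 ≡ 197 (mod 302).
Check: 23 × 197 = 4531 ≡ 1 (mod 302)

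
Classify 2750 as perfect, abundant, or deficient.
abundant

Proper divisors of 2750: sum = 1 + 2 + 5 + 10 + 11 + 22 + 25 + 50 + 55 + 110 + 125 + 250 + 275 + 550 + 1375 = 2866
Since 2866 > 2750, 2750 is abundant.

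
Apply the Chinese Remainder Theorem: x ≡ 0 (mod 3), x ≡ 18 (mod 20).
18

Using Chinese Remainder Theorem:
M = 3 × 20 = 60
M1 = 20, M2 = 3
y1 = 20^(-1) mod 3 = 2
y2 = 3^(-1) mod 20 = 7
x = (0×20×2 + 18×3×7) mod 60 = 18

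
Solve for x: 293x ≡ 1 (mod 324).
209

gcd(293, 324) = 1, so the inverse exists.
Extended Euclidean algorithm on (324, 293):
324 = 1 × 293 + 31  ⟹  31 = (1)·324 + (-1)·293
293 = 9 × 31 + 14  ⟹  14 = (-9)·324 + (10)·293
31 = 2 × 14 + 3  ⟹  3 = (19)·324 + (-21)·293
14 = 4 × 3 + 2  ⟹  2 = (-85)·324 + (94)·293
3 = 1 × 2 + 1  ⟹  1 = (104)·324 + (-115)·293
So (-115)·293 ≡ 1 (mod 324), i.e. 293^(-1) ≡ -115 ≡ 209 (mod 324).
Check: 293 × 209 = 61237 ≡ 1 (mod 324)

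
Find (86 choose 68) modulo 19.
0

Using Lucas' theorem:
Write n=86 and k=68 in base 19:
n in base 19: [4, 10]
k in base 19: [3, 11]
C(86,68) mod 19 = ∏ C(n_i, k_i) mod 19
Digit binomials (mod 19): C(4,3) = 4; C(10,11) = 0 (k_i > n_i)
Product: 4 × 0 = 0 ≡ 0 (mod 19)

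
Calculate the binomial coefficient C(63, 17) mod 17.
3

Using Lucas' theorem:
Write n=63 and k=17 in base 17:
n in base 17: [3, 12]
k in base 17: [1, 0]
C(63,17) mod 17 = ∏ C(n_i, k_i) mod 17
Digit binomials (mod 17): C(3,1) = 3; C(12,0) = 1
Product: 3 × 1 = 3 ≡ 3 (mod 17)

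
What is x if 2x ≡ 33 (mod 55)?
x ≡ 44 (mod 55)

gcd(2, 55) = 1, which divides 33, so solutions exist.
Find 2^(-1) mod 55 by the extended Euclidean algorithm:
55 = 27 × 2 + 1  ⟹  1 = (1)·55 + (-27)·2
So (-27)·2 ≡ 1 (mod 55), i.e. 2^(-1) ≡ -27 ≡ 28 (mod 55).
x ≡ 28 × 33 = 924 ≡ 44 (mod 55).
Check: 2 × 44 = 88 ≡ 33 (mod 55).
Unique solution: x ≡ 44 (mod 55)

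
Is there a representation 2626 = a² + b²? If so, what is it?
5² + 51² (a=5, b=51)

Factorization: 2626 = 2 × 13 × 101
By Fermat: n is sum of two squares iff every prime p ≡ 3 (mod 4) appears to even power.
All primes ≡ 3 (mod 4) appear to even power.
Search a = 0, 1, 2, … for 2626 - a² a perfect square: first hit at a = 5: 2626 - 25 = 2601 = 51².
2626 = 5² + 51² = 25 + 2601 ✓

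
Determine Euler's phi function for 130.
48

130 = 2 × 5 × 13
φ(n) = n × ∏(1 - 1/p) for each prime p dividing n
φ(130) = 130 × (1 - 1/2) × (1 - 1/5) × (1 - 1/13) = 48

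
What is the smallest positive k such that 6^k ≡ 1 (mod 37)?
4

37 is prime, so ord(6) divides φ(37) = 36.
Divisors of 36: 1, 2, 3, 4, 6, 9, 12, 18, 36.
Repeated squaring: 6^1 ≡ 6, 6^2 ≡ 36, 6^4 ≡ 1, 6^8 ≡ 1, 6^16 ≡ 1, 6^32 ≡ 1 (mod 37).
Test 6^d mod 37 for each divisor d in increasing order:
6^1 ≡ 6
6^2 ≡ 36
6^3 = 6^2·6^1 ≡ 31
6^4 ≡ 1  ← first divisor giving 1
The order is 4.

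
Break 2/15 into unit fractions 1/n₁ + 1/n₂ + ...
1/8 + 1/120

Greedy algorithm:
2/15: ceiling(15/2) = 8, use 1/8
1/120: ceiling(120/1) = 120, use 1/120
Result: 2/15 = 1/8 + 1/120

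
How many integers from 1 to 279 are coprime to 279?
180

279 = 3^2 × 31
φ(n) = n × ∏(1 - 1/p) for each prime p dividing n
φ(279) = 279 × (1 - 1/3) × (1 - 1/31) = 180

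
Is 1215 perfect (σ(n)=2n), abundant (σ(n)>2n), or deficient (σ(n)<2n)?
deficient

Proper divisors of 1215: sum = 1 + 3 + 5 + 9 + 15 + 27 + 45 + 81 + 135 + 243 + 405 = 969
Since 969 < 1215, 1215 is deficient.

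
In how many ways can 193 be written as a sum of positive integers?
2168627105469

p(n) counts ways to write n as a sum of positive integers (order ignored).
Euler's pentagonal recurrence: p(k) = p(k-1) + p(k-2) - p(k-5) - p(k-7) + p(k-12) + p(k-15) - ... (offsets j(3j∓1)/2, signs ++--, p(0)=1, p(<0)=0).
DP table for k = 0..192: p(0)=1, p(1)=1, p(2)=2, p(3)=3, p(4)=5, p(5)=7, p(6)=11, p(7)=15, p(8)=22, p(9)=30, p(10)=42, p(11)=56, p(12)=77, p(13)=101, p(14)=135, p(15)=176, p(16)=231, p(17)=297, p(18)=385, p(19)=490, p(20)=627, p(21)=792, p(22)=1002, p(23)=1255, p(24)=1575, p(25)=1958, p(26)=2436, p(27)=3010, p(28)=3718, p(29)=4565, p(30)=5604, p(31)=6842, p(32)=8349, p(33)=10143, p(34)=12310, p(35)=14883, p(36)=17977, p(37)=21637, p(38)=26015, p(39)=31185, p(40)=37338, p(41)=44583, p(42)=53174, p(43)=63261, p(44)=75175, p(45)=89134, p(46)=105558, p(47)=124754, p(48)=147273, p(49)=173525, p(50)=204226, p(51)=239943, p(52)=281589, p(53)=329931, p(54)=386155, p(55)=451276, p(56)=526823, p(57)=614154, p(58)=715220, p(59)=831820, p(60)=966467, p(61)=1121505, p(62)=1300156, p(63)=1505499, p(64)=1741630, p(65)=2012558, p(66)=2323520, p(67)=2679689, p(68)=3087735, p(69)=3554345, p(70)=4087968, p(71)=4697205, p(72)=5392783, p(73)=6185689, p(74)=7089500, p(75)=8118264, p(76)=9289091, p(77)=10619863, p(78)=12132164, p(79)=13848650, p(80)=15796476, p(81)=18004327, p(82)=20506255, p(83)=23338469, p(84)=26543660, p(85)=30167357, p(86)=34262962, p(87)=38887673, p(88)=44108109, p(89)=49995925, p(90)=56634173, p(91)=64112359, p(92)=72533807, p(93)=82010177, p(94)=92669720, p(95)=104651419, p(96)=118114304, p(97)=133230930, p(98)=150198136, p(99)=169229875, p(100)=190569292, p(101)=214481126, p(102)=241265379, p(103)=271248950, p(104)=304801365, p(105)=342325709, p(106)=384276336, p(107)=431149389, p(108)=483502844, p(109)=541946240, p(110)=607163746, p(111)=679903203, p(112)=761002156, p(113)=851376628, p(114)=952050665, p(115)=1064144451, p(116)=1188908248, p(117)=1327710076, p(118)=1482074143, p(119)=1653668665, p(120)=1844349560, p(121)=2056148051, p(122)=2291320912, p(123)=2552338241, p(124)=2841940500, p(125)=3163127352, p(126)=3519222692, p(127)=3913864295, p(128)=4351078600, p(129)=4835271870, p(130)=5371315400, p(131)=5964539504, p(132)=6620830889, p(133)=7346629512, p(134)=8149040695, p(135)=9035836076, p(136)=10015581680, p(137)=11097645016, p(138)=12292341831, p(139)=13610949895, p(140)=15065878135, p(141)=16670689208, p(142)=18440293320, p(143)=20390982757, p(144)=22540654445, p(145)=24908858009, p(146)=27517052599, p(147)=30388671978, p(148)=33549419497, p(149)=37027355200, p(150)=40853235313, p(151)=45060624582, p(152)=49686288421, p(153)=54770336324, p(154)=60356673280, p(155)=66493182097, p(156)=73232243759, p(157)=80630964769, p(158)=88751778802, p(159)=97662728555, p(160)=107438159466, p(161)=118159068427, p(162)=129913904637, p(163)=142798995930, p(164)=156919475295, p(165)=172389800255, p(166)=189334822579, p(167)=207890420102, p(168)=228204732751, p(169)=250438925115, p(170)=274768617130, p(171)=301384802048, p(172)=330495499613, p(173)=362326859895, p(174)=397125074750, p(175)=435157697830, p(176)=476715857290, p(177)=522115831195, p(178)=571701605655, p(179)=625846753120, p(180)=684957390936, p(181)=749474411781, p(182)=819876908323, p(183)=896684817527, p(184)=980462880430, p(185)=1071823774337, p(186)=1171432692373, p(187)=1280011042268, p(188)=1398341745571, p(189)=1527273599625, p(190)=1667727404093, p(191)=1820701100652, p(192)=1987276856363.
Final step: p(193) = p(192) + p(191) - p(188) - p(186) + p(181) + p(178) - p(171) - p(167) + p(158) + p(153) - p(142) - p(136) + p(123) + p(116) - p(101) - p(93) + p(76) + p(67) - p(48) - p(38) + p(17) + p(6)
= 1987276856363 + 1820701100652 - 1398341745571 - 1171432692373 + 749474411781 + 571701605655 - 301384802048 - 207890420102 + 88751778802 + 54770336324 - 18440293320 - 10015581680 + 2552338241 + 1188908248 - 214481126 - 82010177 + 9289091 + 2679689 - 147273 - 26015 + 297 + 11
= 2168627105469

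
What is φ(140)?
48

140 = 2^2 × 5 × 7
φ(n) = n × ∏(1 - 1/p) for each prime p dividing n
φ(140) = 140 × (1 - 1/2) × (1 - 1/5) × (1 - 1/7) = 48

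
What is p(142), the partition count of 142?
18440293320

p(n) counts ways to write n as a sum of positive integers (order ignored).
Euler's pentagonal recurrence: p(k) = p(k-1) + p(k-2) - p(k-5) - p(k-7) + p(k-12) + p(k-15) - ... (offsets j(3j∓1)/2, signs ++--, p(0)=1, p(<0)=0).
DP table for k = 0..141: p(0)=1, p(1)=1, p(2)=2, p(3)=3, p(4)=5, p(5)=7, p(6)=11, p(7)=15, p(8)=22, p(9)=30, p(10)=42, p(11)=56, p(12)=77, p(13)=101, p(14)=135, p(15)=176, p(16)=231, p(17)=297, p(18)=385, p(19)=490, p(20)=627, p(21)=792, p(22)=1002, p(23)=1255, p(24)=1575, p(25)=1958, p(26)=2436, p(27)=3010, p(28)=3718, p(29)=4565, p(30)=5604, p(31)=6842, p(32)=8349, p(33)=10143, p(34)=12310, p(35)=14883, p(36)=17977, p(37)=21637, p(38)=26015, p(39)=31185, p(40)=37338, p(41)=44583, p(42)=53174, p(43)=63261, p(44)=75175, p(45)=89134, p(46)=105558, p(47)=124754, p(48)=147273, p(49)=173525, p(50)=204226, p(51)=239943, p(52)=281589, p(53)=329931, p(54)=386155, p(55)=451276, p(56)=526823, p(57)=614154, p(58)=715220, p(59)=831820, p(60)=966467, p(61)=1121505, p(62)=1300156, p(63)=1505499, p(64)=1741630, p(65)=2012558, p(66)=2323520, p(67)=2679689, p(68)=3087735, p(69)=3554345, p(70)=4087968, p(71)=4697205, p(72)=5392783, p(73)=6185689, p(74)=7089500, p(75)=8118264, p(76)=9289091, p(77)=10619863, p(78)=12132164, p(79)=13848650, p(80)=15796476, p(81)=18004327, p(82)=20506255, p(83)=23338469, p(84)=26543660, p(85)=30167357, p(86)=34262962, p(87)=38887673, p(88)=44108109, p(89)=49995925, p(90)=56634173, p(91)=64112359, p(92)=72533807, p(93)=82010177, p(94)=92669720, p(95)=104651419, p(96)=118114304, p(97)=133230930, p(98)=150198136, p(99)=169229875, p(100)=190569292, p(101)=214481126, p(102)=241265379, p(103)=271248950, p(104)=304801365, p(105)=342325709, p(106)=384276336, p(107)=431149389, p(108)=483502844, p(109)=541946240, p(110)=607163746, p(111)=679903203, p(112)=761002156, p(113)=851376628, p(114)=952050665, p(115)=1064144451, p(116)=1188908248, p(117)=1327710076, p(118)=1482074143, p(119)=1653668665, p(120)=1844349560, p(121)=2056148051, p(122)=2291320912, p(123)=2552338241, p(124)=2841940500, p(125)=3163127352, p(126)=3519222692, p(127)=3913864295, p(128)=4351078600, p(129)=4835271870, p(130)=5371315400, p(131)=5964539504, p(132)=6620830889, p(133)=7346629512, p(134)=8149040695, p(135)=9035836076, p(136)=10015581680, p(137)=11097645016, p(138)=12292341831, p(139)=13610949895, p(140)=15065878135, p(141)=16670689208.
Final step: p(142) = p(141) + p(140) - p(137) - p(135) + p(130) + p(127) - p(120) - p(116) + p(107) + p(102) - p(91) - p(85) + p(72) + p(65) - p(50) - p(42) + p(25) + p(16)
= 16670689208 + 15065878135 - 11097645016 - 9035836076 + 5371315400 + 3913864295 - 1844349560 - 1188908248 + 431149389 + 241265379 - 64112359 - 30167357 + 5392783 + 2012558 - 204226 - 53174 + 1958 + 231
= 18440293320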